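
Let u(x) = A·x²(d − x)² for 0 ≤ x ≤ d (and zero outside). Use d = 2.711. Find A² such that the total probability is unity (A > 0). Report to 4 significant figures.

The normalization condition is ∫|u|² dx = 1 from 0 to d.
Expanding the polynomial and integrating term by term, ∫|u|² dx = A²·(d^9/630).
Setting this equal to 1 gives A² = 1/(d^9/630).
Plugging in d = 2.711 yields A = 0.28222.

A^2 ≈ 0.07965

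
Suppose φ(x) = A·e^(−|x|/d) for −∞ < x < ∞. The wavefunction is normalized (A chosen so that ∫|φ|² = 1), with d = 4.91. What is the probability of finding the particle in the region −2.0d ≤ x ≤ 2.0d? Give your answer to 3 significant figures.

P = ∫_{−2.0d}^{2.0d} |φ(x)|² dx.
The normalization integral ∫|φ|²dx over the whole domain equals d·A², and A² cancels in the ratio.
Both integrals are even about x = 0, so only the x ≥ 0 halves are needed (the factors of 2 cancel). In terms of u = x/d (A² and the length scale cancel between numerator and denominator), P = [∫_{0}^{2.0} e^(-2·u) du] / [∫_{0}^{∞} e^(-2·u) du].
Using ∫ e^(-2·u) du = -e^(-2·u)/2, the numerator is 1/2 - e^(-4)/2 and the denominator is 1/2.
Evaluating gives P = 0.9817.

P ≈ 0.982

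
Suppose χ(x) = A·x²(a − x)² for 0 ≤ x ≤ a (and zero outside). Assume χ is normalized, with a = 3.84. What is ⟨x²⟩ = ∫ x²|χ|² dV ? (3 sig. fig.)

⟨x^2⟩ ≈ 4.02

The expectation value is the |χ|²-weighted average of x^2: ∫ x^2|χ|² dx.
Since the A² factors cancel between numerator and denominator, ⟨x²⟩ = 3·a^2/11.
With a = 3.84, ⟨x^2⟩ = 4.022.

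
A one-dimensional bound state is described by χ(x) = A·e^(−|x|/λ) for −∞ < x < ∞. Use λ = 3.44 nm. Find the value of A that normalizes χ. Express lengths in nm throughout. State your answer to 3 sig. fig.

Require ∫ |χ|² dx = 1 over the whole domain.
The integral (without the A² prefactor) comes out to λ.
Setting this equal to 1 gives A² = 1/(λ).
With λ = 3.44: A² = 0.2907 and A = 0.5392.

A ≈ 0.539 nm^(-1/2)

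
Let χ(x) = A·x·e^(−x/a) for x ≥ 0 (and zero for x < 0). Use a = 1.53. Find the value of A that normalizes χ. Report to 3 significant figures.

We need A² ∫|f|² dx = 1, taking the integral from 0 to ∞.
Recall ∫₀^∞ x^m e^(−x/β) dx = m!·β^(m+1), with χ = A·x·e^(−x/a), the integral evaluates to A²·[a^3/4].
Substituting a = 1.53 gives A² = 1.117, so A = 1.057.

A ≈ 1.06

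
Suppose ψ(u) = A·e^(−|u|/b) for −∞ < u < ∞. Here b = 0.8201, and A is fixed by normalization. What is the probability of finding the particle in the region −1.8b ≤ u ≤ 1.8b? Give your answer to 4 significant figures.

P ≈ 0.9727

|ψ|² is the probability density, so P = ∫_{−1.8b}^{1.8b} |ψ|² du.
The normalization integral ∫|ψ|²du over the whole domain equals b·A², and A² cancels in the ratio.
Both integrals are even about u = 0, so only the u ≥ 0 halves are needed (the factors of 2 cancel). In terms of t = u/b (A² and the length scale cancel between numerator and denominator), P = [∫_{0}^{1.8} e^(-2·t) dt] / [∫_{0}^{∞} e^(-2·t) dt].
Using ∫ e^(-2·t) dt = -e^(-2·t)/2, the numerator is 1/2 - e^(-18/5)/2 and the denominator is 1/2.
This works out to P = 0.97268.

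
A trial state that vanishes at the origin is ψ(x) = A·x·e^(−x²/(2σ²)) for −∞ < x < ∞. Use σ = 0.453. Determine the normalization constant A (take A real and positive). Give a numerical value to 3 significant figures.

A ≈ 3.48

We need A² ∫|f|² dx = 1, taking the integral from −∞ to ∞.
Differentiating ∫e^(−αx²) dx = √(π/α) under α to get the higher moments, ∫|ψ|² dx = A²·(√(π)·σ^3/2).
Substituting σ = 0.453 gives A² = 12.14, so A = 3.484.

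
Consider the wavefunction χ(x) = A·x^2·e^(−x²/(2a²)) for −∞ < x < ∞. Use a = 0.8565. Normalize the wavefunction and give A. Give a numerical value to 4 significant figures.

A ≈ 1.278

We need A² ∫|f|² dx = 1, taking the integral from −∞ to ∞.
With ∫_{−∞}^{∞} x^(2m) e^(−αx²) dx = (2m−1)!!·√π / (2^m α^(m+1/2)), carrying out the integral gives A² · 3·√(π)·a^5/4.
Hence A² = 1/[3·√(π)·a^5/4].
Plugging in a = 0.8565 yields A = 1.2775.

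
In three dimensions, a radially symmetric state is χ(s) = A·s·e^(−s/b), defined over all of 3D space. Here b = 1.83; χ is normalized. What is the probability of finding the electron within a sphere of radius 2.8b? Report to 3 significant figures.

With dV = 4πs²ds, the probability is ∫|χ|² dV over s ≤ 2.8b.
A² is fixed by ∫₀^∞ 4πs²|χ|² ds = 1, i.e. A² = (3·π·b^5)^(−1).
Let u = s/b; then A², 4π and the length scale all cancel, so P = ∫_{0}^{2.8} u^4·e^(-2·u) du ÷ ∫_{0}^{∞} u^4·e^(-2·u) du.
An antiderivative of u^4·e^(-2·u) is -(u^4/2 + u^3 + 3·u^2/2 + 3·u/2 + 3/4)·e^(-2·u); evaluating from 0 to 2.8 gives ≈ 0.49339, while the full integral is 3/4.
This evaluates to P = 0.6578.

P ≈ 0.658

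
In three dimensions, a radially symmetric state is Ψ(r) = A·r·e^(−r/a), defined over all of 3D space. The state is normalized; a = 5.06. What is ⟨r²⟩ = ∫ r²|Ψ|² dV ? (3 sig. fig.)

⟨r^2⟩ ≈ 192

The expectation value is the |Ψ|²-weighted average of r^2: ∫ r^2|Ψ|² 4πr² dr.
Since the A² factors cancel between numerator and denominator, ⟨r²⟩ = 15·a^2/2.
Putting a = 5.06 gives 192.0.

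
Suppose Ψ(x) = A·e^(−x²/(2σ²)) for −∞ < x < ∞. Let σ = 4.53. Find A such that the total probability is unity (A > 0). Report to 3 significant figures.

Normalization requires ∫|Ψ|² dx = 1, integrated from −∞ to ∞.
The integral (without the A² prefactor) comes out to √(π)·σ.
With σ = 4.53: A² = 0.1245 and A = 0.3529.

A ≈ 0.353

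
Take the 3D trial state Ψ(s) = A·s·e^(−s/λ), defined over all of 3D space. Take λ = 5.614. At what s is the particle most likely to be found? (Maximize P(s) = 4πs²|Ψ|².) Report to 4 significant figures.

s ≈ 11.23

Differentiate P(s) = 4πs²|Ψ|² with respect to s and set to zero.
This gives s = 2·λ.
With λ = 5.614, the most probable radial distance is 11.228.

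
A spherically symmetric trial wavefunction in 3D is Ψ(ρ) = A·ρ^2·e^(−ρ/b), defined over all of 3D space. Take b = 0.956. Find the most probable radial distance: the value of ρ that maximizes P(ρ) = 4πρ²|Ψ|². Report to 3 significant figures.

Set d/dρ [P(ρ) = 4πρ²|Ψ|²] = 0 and solve for ρ > 0.
This gives ρ = 3·b.
With b = 0.956, the most probable radial distance is 2.868.

ρ ≈ 2.87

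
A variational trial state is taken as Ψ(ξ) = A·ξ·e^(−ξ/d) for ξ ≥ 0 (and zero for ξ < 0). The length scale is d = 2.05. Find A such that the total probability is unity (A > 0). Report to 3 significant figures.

The normalization condition is ∫|Ψ|² dξ = 1 from 0 to ∞.
Recall ∫₀^∞ ξ^m e^(−ξ/β) dξ = m!·β^(m+1), the integral (without the A² prefactor) comes out to d^3/4.
Hence A² = 1/[d^3/4].
Substituting d = 2.05 gives A² = 0.4643, so A = 0.6814.

A ≈ 0.681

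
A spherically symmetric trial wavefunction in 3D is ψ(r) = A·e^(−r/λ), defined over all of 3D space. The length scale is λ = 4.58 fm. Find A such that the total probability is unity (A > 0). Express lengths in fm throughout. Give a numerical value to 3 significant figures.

A ≈ 0.0576 fm^(-3/2)

We need A² ∫|f|² 4πr² dr = 1, taking the integral from 0 to ∞.
The angular integral contributes 4π, leaving ∫₀^∞ r²|ψ|² dr.
Recall ∫₀^∞ r^m e^(−r/β) dr = m!·β^(m+1), carrying out the integral gives A² · π·λ^3.
Setting this equal to 1 gives A² = 1/(π·λ^3).
With λ = 4.58: A² = 0.003313 and A = 0.05756.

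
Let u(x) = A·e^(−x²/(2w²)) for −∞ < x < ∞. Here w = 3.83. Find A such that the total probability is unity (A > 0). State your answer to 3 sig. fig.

Normalization requires ∫|u|² dx = 1, integrated from −∞ to ∞.
Using the Gaussian integral ∫_{−∞}^{∞} e^(−αx²) dx = √(π/α), ∫|u|² dx = A²·(√(π)·w).
With w = 3.83: A² = 0.1473 and A = 0.3838.

A ≈ 0.384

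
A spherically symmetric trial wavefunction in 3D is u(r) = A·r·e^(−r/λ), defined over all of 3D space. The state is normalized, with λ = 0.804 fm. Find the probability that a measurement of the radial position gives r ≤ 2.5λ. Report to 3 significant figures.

P ≈ 0.560

P = ∫ |u|² 4πr² dr over r ≤ 2.5λ.
Normalization gives A² = 1/(3·π·λ^5).
Let t = r/λ; then A², 4π and the length scale all cancel, so P = ∫_{0}^{2.5} t^4·e^(-2·t) dt ÷ ∫_{0}^{∞} t^4·e^(-2·t) dt.
With ∫ t^4·e^(-2·t) dt = -(t^4/2 + t^3 + 3·t^2/2 + 3·t/2 + 3/4)·e^(-2·t) + C, the region integral is 3/4 - 1569·e^(-5)/32 and the full one is 3/4.
Taking the ratio yields P = 0.5595.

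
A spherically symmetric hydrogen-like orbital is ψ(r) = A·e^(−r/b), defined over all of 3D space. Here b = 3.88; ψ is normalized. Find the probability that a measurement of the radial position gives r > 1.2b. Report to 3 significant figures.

Integrate the radial probability density 4πr²|ψ|² over r > 1.2b.
The full normalization integral is A²·[π·b^3] = 1, fixing A².
Let u = r/b; then A², 4π and the length scale all cancel, so P = ∫_{1.2}^{∞} u^2·e^(-2·u) du ÷ ∫_{0}^{∞} u^2·e^(-2·u) du.
With ∫ u^2·e^(-2·u) du = -(2·u^2 + 2·u + 1)·e^(-2·u)/4 + C, the region integral is 157·e^(-12/5)/100 and the full one is 1/4.
The region integral divided by the full integral gives P = 0.5697.

P ≈ 0.570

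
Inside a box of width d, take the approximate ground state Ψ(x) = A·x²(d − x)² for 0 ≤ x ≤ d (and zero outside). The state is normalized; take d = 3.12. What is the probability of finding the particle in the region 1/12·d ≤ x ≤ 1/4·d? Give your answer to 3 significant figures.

P ≈ 0.0485

|Ψ|² is the probability density, so P = ∫_{1/12·d}^{1/4·d} |Ψ|² dx.
The normalization integral ∫|Ψ|²dx over the whole domain equals d^9/630·A², and A² cancels in the ratio.
Substituting u = x/d, A² and the length scale cancel in the ratio: P = ∫_{1/12}^{1/4} u^4·(1 - u)^4 du / ∫_{0}^{1} u^4·(1 - u)^4 du.
With ∫ u^4·(1 - u)^4 du = u^5·(70·u^4 - 315·u^3 + 540·u^2 - 420·u + 126)/630 + C, the region integral is ≈ 0.000077059 and the full one is 1/630.
Taking the ratio, P = 0.04855.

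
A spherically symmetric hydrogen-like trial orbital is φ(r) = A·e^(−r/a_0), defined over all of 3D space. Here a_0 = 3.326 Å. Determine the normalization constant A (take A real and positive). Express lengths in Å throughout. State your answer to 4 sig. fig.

A ≈ 0.09301 Å^(-3/2)

We need A² ∫|f|² 4πr² dr = 1, taking the integral from 0 to ∞.
∫|φ|² 4πr² dr = A²·(π·a_0^3).
So A² = (π·a_0^3)^(−1).
With a_0 = 3.326: A² = 0.0086513 and A = 0.093013.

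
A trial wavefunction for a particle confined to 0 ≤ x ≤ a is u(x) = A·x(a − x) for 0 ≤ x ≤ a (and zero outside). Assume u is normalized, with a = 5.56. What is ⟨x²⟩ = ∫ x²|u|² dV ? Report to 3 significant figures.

⟨x^2⟩ ≈ 8.83

By definition ⟨x²⟩ = ∫ x^2 |u(x)|² dx.
Expanding the polynomial and integrating term by term, the ratio of the moment integral to the normalization integral gives ⟨x²⟩ = 2·a^2/7.
With a = 5.56, ⟨x^2⟩ = 8.832.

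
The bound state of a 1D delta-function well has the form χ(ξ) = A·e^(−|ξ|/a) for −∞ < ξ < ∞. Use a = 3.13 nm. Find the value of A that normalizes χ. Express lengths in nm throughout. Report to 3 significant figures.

We need A² ∫|f|² dξ = 1, taking the integral from −∞ to ∞.
∫|χ|² dξ = A²·(a).
Setting this equal to 1 gives A² = 1/(a).
Plugging in a = 3.13 yields A = 0.5652.

A ≈ 0.565 nm^(-1/2)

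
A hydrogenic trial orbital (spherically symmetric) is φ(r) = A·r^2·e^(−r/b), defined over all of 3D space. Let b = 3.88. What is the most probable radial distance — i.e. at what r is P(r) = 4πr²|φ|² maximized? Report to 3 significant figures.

r ≈ 11.6

The maximum of P(r) = 4πr²|φ|² occurs where its derivative vanishes.
This gives r = 3·b.
With b = 3.88, the most probable radial distance is 11.64.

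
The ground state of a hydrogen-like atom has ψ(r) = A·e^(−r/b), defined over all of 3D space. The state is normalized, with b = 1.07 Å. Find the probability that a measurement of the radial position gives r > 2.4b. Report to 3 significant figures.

P = ∫ |ψ|² 4πr² dr over r > 2.4b.
Normalization gives A² = 1/(π·b^3).
Let u = r/b; then A², 4π and the length scale all cancel, so P = ∫_{2.4}^{∞} u^2·e^(-2·u) du ÷ ∫_{0}^{∞} u^2·e^(-2·u) du.
With ∫ u^2·e^(-2·u) du = -(2·u^2 + 2·u + 1)·e^(-2·u)/4 + C, the region integral is 433·e^(-24/5)/100 and the full one is 1/4.
Taking the ratio yields P = 0.1425.

P ≈ 0.143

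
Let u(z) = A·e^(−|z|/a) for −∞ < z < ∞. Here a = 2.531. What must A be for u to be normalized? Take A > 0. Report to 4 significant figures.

The normalization condition is ∫|u|² dz = 1 from −∞ to ∞.
The integral (without the A² prefactor) comes out to a.
Setting this equal to 1 gives A² = 1/(a).
Plugging in a = 2.531 yields A = 0.62857.

A ≈ 0.6286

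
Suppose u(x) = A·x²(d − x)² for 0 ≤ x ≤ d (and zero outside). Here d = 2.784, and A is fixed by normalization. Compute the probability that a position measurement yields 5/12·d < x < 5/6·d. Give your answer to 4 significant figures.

P = ∫_{5/12·d}^{5/6·d} |u(x)|² dx.
The normalization integral ∫|u|²dx over the whole domain equals d^9/630·A², and A² cancels in the ratio.
In terms of t = x/d (A² and the length scale cancel between numerator and denominator), P = [∫_{5/12}^{5/6} t^4·(1 - t)^4 dt] / [∫_{0}^{1} t^4·(1 - t)^4 dt].
With ∫ t^4·(1 - t)^4 dt = t^5·(70·t^4 - 315·t^3 + 540·t^2 - 420·t + 126)/630 + C, the region integral is ≈ 0.00109321 and the full one is 1/630.
Taking the ratio, P = 0.68872.

P ≈ 0.6887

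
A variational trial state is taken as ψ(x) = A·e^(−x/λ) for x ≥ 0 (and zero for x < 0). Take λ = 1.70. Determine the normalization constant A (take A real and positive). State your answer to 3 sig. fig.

A ≈ 1.08

Normalization requires ∫|ψ|² dx = 1, integrated from 0 to ∞.
Using ∫₀^∞ xⁿ e^(−αx) dx = n!/αⁿ⁺¹, the integral (without the A² prefactor) comes out to λ/2.
So A² = (λ/2)^(−1).
With λ = 1.70: A² = 1.176 and A = 1.085.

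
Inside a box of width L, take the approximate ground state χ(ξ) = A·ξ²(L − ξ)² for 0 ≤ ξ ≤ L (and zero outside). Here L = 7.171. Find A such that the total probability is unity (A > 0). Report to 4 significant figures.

A ≈ 0.003545

We need A² ∫|f|² dξ = 1, taking the integral from 0 to L.
With χ = A·ξ²(L − ξ)², the integral evaluates to A²·[L^9/630].
Substituting L = 7.171 gives A² = 0.000012564, so A = 0.0035446.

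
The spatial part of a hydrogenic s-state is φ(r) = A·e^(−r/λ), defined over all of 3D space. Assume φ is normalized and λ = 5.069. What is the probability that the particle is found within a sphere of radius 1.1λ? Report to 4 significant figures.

P ≈ 0.3773

With dV = 4πr²dr, the probability is ∫|φ|² dV over r ≤ 1.1λ.
A² is fixed by ∫₀^∞ 4πr²|φ|² dr = 1, i.e. A² = (π·λ^3)^(−1).
In terms of u = r/λ (A², 4π and the length scale all cancel between numerator and denominator), P = [∫_{0}^{1.1} u^2·e^(-2·u) du] / [∫_{0}^{∞} u^2·e^(-2·u) du].
With ∫ u^2·e^(-2·u) du = -(2·u^2 + 2·u + 1)·e^(-2·u)/4 + C, the region integral is 1/4 - 281·e^(-11/5)/200 and the full one is 1/4.
Taking the ratio yields P = 0.37729.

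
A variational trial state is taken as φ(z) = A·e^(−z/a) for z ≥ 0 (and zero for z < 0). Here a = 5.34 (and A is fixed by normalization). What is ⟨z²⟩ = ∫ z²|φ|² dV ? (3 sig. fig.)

The expectation value is the |φ|²-weighted average of z^2: ∫ z^2|φ|² dz.
The ratio of the moment integral to the normalization integral gives ⟨z²⟩ = a^2/2.
With a = 5.34, ⟨z^2⟩ = 14.26.

⟨z^2⟩ ≈ 14.3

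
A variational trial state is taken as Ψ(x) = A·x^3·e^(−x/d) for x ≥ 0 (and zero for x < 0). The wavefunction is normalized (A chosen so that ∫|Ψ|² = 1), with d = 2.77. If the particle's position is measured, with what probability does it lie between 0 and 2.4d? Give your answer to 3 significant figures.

P ≈ 0.209

The probability is P = ∫ |Ψ|² dx over [0, 2.4d].
Since A² = 1/(45·d^7/8), this is the region integral divided by the full normalization integral.
Substituting u = x/d, A² and the length scale cancel in the ratio: P = ∫_{0}^{2.4} u^6·e^(-2·u) du / ∫_{0}^{∞} u^6·e^(-2·u) du.
Using ∫ u^6·e^(-2·u) du = -(4·u^6 + 12·u^5 + 30·u^4 + 60·u^3 + 90·u^2 + 90·u + 45)·e^(-2·u)/8, the numerator is ≈ 1.1767 and the denominator is 45/8.
Taking the ratio, P = 0.2092.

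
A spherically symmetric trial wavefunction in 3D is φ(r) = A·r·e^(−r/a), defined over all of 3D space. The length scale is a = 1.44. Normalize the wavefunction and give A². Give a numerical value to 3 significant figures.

A^2 ≈ 0.0171

Require ∫ |φ|² 4πr² dr = 1 over the whole domain.
(Spherical symmetry: dV = 4πr² dr.)
Using ∫₀^∞ rⁿ e^(−αr) dr = n!/αⁿ⁺¹, the integral (without the A² prefactor) comes out to 3·π·a^5.
Hence A² = 1/[3·π·a^5].
Substituting a = 1.44 gives A² = 0.01714, so A = 0.1309.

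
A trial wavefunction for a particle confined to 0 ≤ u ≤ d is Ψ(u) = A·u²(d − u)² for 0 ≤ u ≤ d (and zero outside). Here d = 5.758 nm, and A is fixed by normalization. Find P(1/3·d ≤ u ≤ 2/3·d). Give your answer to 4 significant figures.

P ≈ 0.7103

The probability is P = ∫ |Ψ|² du over [1/3·d, 2/3·d].
With A² fixed by ∫|Ψ|² = 1, i.e. A² = (d^9/630)^(−1), substitute and integrate.
Substituting t = u/d, A² and the length scale cancel in the ratio: P = ∫_{1/3}^{2/3} t^4·(1 - t)^4 dt / ∫_{0}^{1} t^4·(1 - t)^4 dt.
An antiderivative of t^4·(1 - t)^4 is t^5·(70·t^4 - 315·t^3 + 540·t^2 - 420·t + 126)/630; evaluating from 1/3 to 2/3 gives ≈ 0.00112747, while the full integral is 1/630.
Taking the ratio, P = 0.71031.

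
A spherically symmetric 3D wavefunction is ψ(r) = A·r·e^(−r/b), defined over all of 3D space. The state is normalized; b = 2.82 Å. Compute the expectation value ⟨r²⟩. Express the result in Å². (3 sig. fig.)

⟨r^2⟩ ≈ 59.6 Å^2

⟨r²⟩ = ∫ r^2 |ψ|² 4πr² dr over the full domain.
Recall ∫₀^∞ r^m e^(−r/β) dr = m!·β^(m+1), the ratio of the moment integral to the normalization integral gives ⟨r²⟩ = 15·b^2/2.
With b = 2.82, ⟨r^2⟩ = 59.64.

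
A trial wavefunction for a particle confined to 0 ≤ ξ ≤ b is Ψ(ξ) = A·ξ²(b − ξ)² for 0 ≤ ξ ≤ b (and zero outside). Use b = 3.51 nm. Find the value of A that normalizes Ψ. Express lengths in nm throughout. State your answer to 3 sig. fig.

The normalization condition is ∫|Ψ|² dξ = 1 from 0 to b.
Expanding the polynomial and integrating term by term, ∫|Ψ|² dξ = A²·(b^9/630).
So A² = (b^9/630)^(−1).
With b = 3.51: A² = 0.007791 and A = 0.08826.

A ≈ 0.0883 nm^(-9/2)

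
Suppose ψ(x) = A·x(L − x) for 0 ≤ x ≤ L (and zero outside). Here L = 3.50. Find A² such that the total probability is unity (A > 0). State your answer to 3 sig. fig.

The normalization condition is ∫|ψ|² dx = 1 from 0 to L.
Expanding the polynomial and integrating term by term, with ψ = A·x(L − x), the integral evaluates to A²·[L^5/30].
With L = 3.50: A² = 0.05712 and A = 0.2390.

A^2 ≈ 0.0571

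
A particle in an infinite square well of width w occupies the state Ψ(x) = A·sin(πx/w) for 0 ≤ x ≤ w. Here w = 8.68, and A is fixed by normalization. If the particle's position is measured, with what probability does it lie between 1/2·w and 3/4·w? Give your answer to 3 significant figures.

P ≈ 0.409

The probability is P = ∫ |Ψ|² dx over [1/2·w, 3/4·w].
Since A² = 1/(w/2), this is the region integral divided by the full normalization integral.
Let u = x/w; then A² and the length scale cancel, so P = ∫_{1/2}^{3/4} sin(π·u)^2 du ÷ ∫_{0}^{1} sin(π·u)^2 du.
Using ∫ sin(π·u)^2 du = u/2 - sin(2·π·u)/(4·π), the numerator is 1/(4·π) + 1/8 and the denominator is 1/2.
Taking the ratio, P = (2 + π)/(4·π).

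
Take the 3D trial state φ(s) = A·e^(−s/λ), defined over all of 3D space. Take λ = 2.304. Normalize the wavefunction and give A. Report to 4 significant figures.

We need A² ∫|f|² 4πs² ds = 1, taking the integral from 0 to ∞.
(Spherical symmetry: dV = 4πs² ds.)
With ∫₀^∞ s^2 e^(−αs) ds = 2!/α^3, with φ = A·e^(−s/λ), the integral evaluates to A²·[π·λ^3].
Plugging in λ = 2.304 yields A = 0.16132.

A ≈ 0.1613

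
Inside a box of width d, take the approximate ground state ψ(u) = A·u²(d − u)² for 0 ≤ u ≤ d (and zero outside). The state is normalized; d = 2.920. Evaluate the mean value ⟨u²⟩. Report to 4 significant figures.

⟨u^2⟩ ≈ 2.325

The expectation value is the |ψ|²-weighted average of u^2: ∫ u^2|ψ|² du.
Evaluating both integrals, ⟨u²⟩ = 3·d^2/11.
Putting d = 2.920 gives 2.3254.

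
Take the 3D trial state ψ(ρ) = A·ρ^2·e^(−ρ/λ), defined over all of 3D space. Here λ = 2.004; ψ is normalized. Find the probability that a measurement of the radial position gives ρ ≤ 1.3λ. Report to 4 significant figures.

Integrate the radial probability density 4πρ²|ψ|² over ρ ≤ 1.3λ.
The full normalization integral is A²·[45·π·λ^7/2] = 1, fixing A².
Let u = ρ/λ; then A², 4π and the length scale all cancel, so P = ∫_{0}^{1.3} u^6·e^(-2·u) du ÷ ∫_{0}^{∞} u^6·e^(-2·u) du.
Using ∫ u^6·e^(-2·u) du = -(4·u^6 + 12·u^5 + 30·u^4 + 60·u^3 + 90·u^2 + 90·u + 45)·e^(-2·u)/8, the numerator is ≈ 0.0965818 and the denominator is 45/8.
Taking the ratio yields P = 0.017170.

P ≈ 0.01717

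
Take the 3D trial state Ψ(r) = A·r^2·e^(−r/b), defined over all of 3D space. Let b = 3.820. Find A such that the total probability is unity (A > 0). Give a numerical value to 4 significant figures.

Require ∫ |Ψ|² 4πr² dr = 1 over the whole domain.
Recall ∫₀^∞ r^m e^(−r/β) dr = m!·β^(m+1), carrying out the integral gives A² · 45·π·b^7/2.
Setting this equal to 1 gives A² = 1/(45·π·b^7/2).
Plugging in b = 3.820 yields A = 0.0010917.

A ≈ 0.001092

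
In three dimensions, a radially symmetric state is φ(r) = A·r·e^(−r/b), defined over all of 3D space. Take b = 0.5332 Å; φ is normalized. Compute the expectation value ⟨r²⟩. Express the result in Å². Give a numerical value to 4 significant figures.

⟨r^2⟩ ≈ 2.132 Å^2

By definition ⟨r²⟩ = ∫ r^2 |φ(r)|² 4πr² dr.
Since the A² factors cancel between numerator and denominator, ⟨r²⟩ = 15·b^2/2.
Putting b = 0.5332 gives 2.1323.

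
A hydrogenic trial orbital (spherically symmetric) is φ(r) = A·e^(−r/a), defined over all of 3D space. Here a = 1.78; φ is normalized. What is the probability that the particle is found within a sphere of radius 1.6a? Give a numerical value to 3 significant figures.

With dV = 4πr²dr, the probability is ∫|φ|² dV over r ≤ 1.6a.
A² is fixed by ∫₀^∞ 4πr²|φ|² dr = 1, i.e. A² = (π·a^3)^(−1).
Let u = r/a; then A², 4π and the length scale all cancel, so P = ∫_{0}^{1.6} u^2·e^(-2·u) du ÷ ∫_{0}^{∞} u^2·e^(-2·u) du.
Using ∫ u^2·e^(-2·u) du = -(2·u^2 + 2·u + 1)·e^(-2·u)/4, the numerator is 1/4 - 233·e^(-16/5)/100 and the denominator is 1/4.
The region integral divided by the full integral gives P = 0.6201.

P ≈ 0.620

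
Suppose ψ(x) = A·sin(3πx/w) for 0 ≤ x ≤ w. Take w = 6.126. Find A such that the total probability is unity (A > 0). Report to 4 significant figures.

Normalization requires ∫|ψ|² dx = 1, integrated from 0 to w.
Using sin²θ = (1 − cos 2θ)/2, carrying out the integral gives A² · w/2.
Setting this equal to 1 gives A² = 1/(w/2).
Plugging in w = 6.126 yields A = 0.57138.

A ≈ 0.5714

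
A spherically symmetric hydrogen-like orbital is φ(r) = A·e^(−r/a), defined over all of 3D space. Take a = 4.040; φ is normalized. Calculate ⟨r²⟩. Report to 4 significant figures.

The expectation value is the |φ|²-weighted average of r^2: ∫ r^2|φ|² 4πr² dr.
Recall ∫₀^∞ r^m e^(−r/β) dr = m!·β^(m+1), since the A² factors cancel between numerator and denominator, ⟨r²⟩ = 3·a^2.
With a = 4.040, ⟨r^2⟩ = 48.965.

⟨r^2⟩ ≈ 48.96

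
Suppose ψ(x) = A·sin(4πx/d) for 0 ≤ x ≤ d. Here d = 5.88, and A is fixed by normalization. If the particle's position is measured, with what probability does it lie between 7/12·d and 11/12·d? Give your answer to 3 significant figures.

P ≈ 0.402

|ψ|² is the probability density, so P = ∫_{7/12·d}^{11/12·d} |ψ|² dx.
The normalization integral ∫|ψ|²dx over the whole domain equals d/2·A², and A² cancels in the ratio.
Substituting u = x/d, A² and the length scale cancel in the ratio: P = ∫_{7/12}^{11/12} sin(4·π·u)^2 du / ∫_{0}^{1} sin(4·π·u)^2 du.
Using ∫ sin(4·π·u)^2 du = u/2 - sin(4·π·u)·cos(4·π·u)/(8·π), the numerator is √(3)/(16·π) + 1/6 and the denominator is 1/2.
This works out to P = (√(3)/8 + π/3)/π.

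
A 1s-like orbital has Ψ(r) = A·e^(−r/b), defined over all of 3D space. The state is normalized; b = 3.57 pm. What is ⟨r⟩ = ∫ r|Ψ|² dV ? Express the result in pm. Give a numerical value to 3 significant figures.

⟨r⟩ ≈ 5.36 pm

By definition ⟨r⟩ = ∫ r |Ψ(r)|² 4πr² dr.
With ∫₀^∞ r^3 e^(−αr) dr = 3!/α^4, the ratio of the moment integral to the normalization integral gives ⟨r⟩ = 3·b/2.
Putting b = 3.57 gives 5.355.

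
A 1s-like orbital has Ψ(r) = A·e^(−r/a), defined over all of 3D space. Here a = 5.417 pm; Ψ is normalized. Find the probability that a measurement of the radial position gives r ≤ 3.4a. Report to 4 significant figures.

P ≈ 0.9656

P = ∫ |Ψ|² 4πr² dr over r ≤ 3.4a.
Normalization gives A² = 1/(π·a^3).
In terms of u = r/a (A², 4π and the length scale all cancel between numerator and denominator), P = [∫_{0}^{3.4} u^2·e^(-2·u) du] / [∫_{0}^{∞} u^2·e^(-2·u) du].
An antiderivative of u^2·e^(-2·u) is -(2·u^2 + 2·u + 1)·e^(-2·u)/4; evaluating from 0 to 3.4 gives 1/4 - 773·e^(-34/5)/100, while the full integral is 1/4.
This evaluates to P = 0.96556.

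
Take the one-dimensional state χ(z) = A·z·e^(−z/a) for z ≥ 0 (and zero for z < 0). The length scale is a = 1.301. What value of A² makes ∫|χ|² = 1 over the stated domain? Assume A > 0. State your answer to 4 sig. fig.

A^2 ≈ 1.816

Require ∫ |χ|² dz = 1 over the whole domain.
Using ∫₀^∞ zⁿ e^(−αz) dz = n!/αⁿ⁺¹, the integral (without the A² prefactor) comes out to a^3/4.
Hence A² = 1/[a^3/4].
Plugging in a = 1.301 yields A = 1.3478.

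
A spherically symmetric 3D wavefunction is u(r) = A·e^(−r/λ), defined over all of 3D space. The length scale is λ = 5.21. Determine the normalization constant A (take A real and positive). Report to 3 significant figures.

Require ∫ |u|² 4πr² dr = 1 over the whole domain.
In 3D with spherical symmetry the volume element is 4πr² dr.
Recall ∫₀^∞ r^m e^(−r/β) dr = m!·β^(m+1), ∫|u|² 4πr² dr = A²·(π·λ^3).
Setting this equal to 1 gives A² = 1/(π·λ^3).
Substituting λ = 5.21 gives A² = 0.002251, so A = 0.04744.

A ≈ 0.0474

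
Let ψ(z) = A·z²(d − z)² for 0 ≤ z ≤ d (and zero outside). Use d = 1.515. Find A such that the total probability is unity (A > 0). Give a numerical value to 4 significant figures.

We need A² ∫|f|² dz = 1, taking the integral from 0 to d.
Expanding the polynomial and integrating term by term, with ψ = A·z²(d − z)², the integral evaluates to A²·[d^9/630].
Hence A² = 1/[d^9/630].
Substituting d = 1.515 gives A² = 14.984, so A = 3.8709.

A ≈ 3.871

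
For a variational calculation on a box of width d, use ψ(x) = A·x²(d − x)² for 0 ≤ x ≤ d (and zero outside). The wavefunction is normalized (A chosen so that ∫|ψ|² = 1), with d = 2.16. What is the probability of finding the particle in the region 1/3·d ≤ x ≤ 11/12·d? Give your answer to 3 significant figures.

P ≈ 0.855

The probability is P = ∫ |ψ|² dx over [1/3·d, 11/12·d].
The normalization integral ∫|ψ|²dx over the whole domain equals d^9/630·A², and A² cancels in the ratio.
In terms of u = x/d (A² and the length scale cancel between numerator and denominator), P = [∫_{1/3}^{11/12} u^4·(1 - u)^4 du] / [∫_{0}^{1} u^4·(1 - u)^4 du].
Using ∫ u^4·(1 - u)^4 du = u^5·(70·u^4 - 315·u^3 + 540·u^2 - 420·u + 126)/630, the numerator is ≈ 0.0013568 and the denominator is 1/630.
This works out to P = 0.8548.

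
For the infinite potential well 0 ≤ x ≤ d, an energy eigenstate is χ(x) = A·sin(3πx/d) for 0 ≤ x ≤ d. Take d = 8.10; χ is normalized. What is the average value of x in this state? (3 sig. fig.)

⟨x⟩ ≈ 4.05

By definition ⟨x⟩ = ∫ x |χ(x)|² dx.
The ratio of the moment integral to the normalization integral gives ⟨x⟩ = d/2.
With d = 8.10, ⟨x⟩ = 4.050.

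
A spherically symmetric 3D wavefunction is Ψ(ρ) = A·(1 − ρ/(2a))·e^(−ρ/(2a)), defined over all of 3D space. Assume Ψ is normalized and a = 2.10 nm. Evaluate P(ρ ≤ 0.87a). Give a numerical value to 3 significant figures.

P ≈ 0.0280

With dV = 4πρ²dρ, the probability is ∫|Ψ|² dV over ρ ≤ 0.87a.
The full normalization integral is A²·[8·π·a^3] = 1, fixing A².
Let u = ρ/a; then A², 4π and the length scale all cancel, so P = ∫_{0}^{0.87} u^2·(1 - u/2)^2·e^(-u) du ÷ ∫_{0}^{∞} u^2·(1 - u/2)^2·e^(-u) du.
An antiderivative of u^2·(1 - u/2)^2·e^(-u) is -(u^4/4 + u^2 + 2·u + 2)·e^(-u); evaluating from 0 to 0.87 gives ≈ 0.056013, while the full integral is 2.
The region integral divided by the full integral gives P = 0.02801.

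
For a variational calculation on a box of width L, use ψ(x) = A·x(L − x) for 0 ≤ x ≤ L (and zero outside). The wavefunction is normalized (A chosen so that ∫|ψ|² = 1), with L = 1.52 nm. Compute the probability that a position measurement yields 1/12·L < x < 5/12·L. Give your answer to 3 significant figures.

P ≈ 0.342

The probability is P = ∫ |ψ|² dx over [1/12·L, 5/12·L].
Since A² = 1/(L^5/30), this is the region integral divided by the full normalization integral.
Let u = x/L; then A² and the length scale cancel, so P = ∫_{1/12}^{5/12} u^2·(1 - u)^2 du ÷ ∫_{0}^{1} u^2·(1 - u)^2 du.
An antiderivative of u^2·(1 - u)^2 is u^3·(6·u^2 - 15·u + 10)/30; evaluating from 1/12 to 5/12 gives ≈ 0.011384, while the full integral is 1/30.
The result is P = 0.3415.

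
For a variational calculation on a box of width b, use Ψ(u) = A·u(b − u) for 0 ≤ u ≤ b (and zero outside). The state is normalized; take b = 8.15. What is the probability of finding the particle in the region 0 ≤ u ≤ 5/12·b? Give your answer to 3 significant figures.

P = ∫_{0}^{5/12·b} |Ψ(u)|² du.
With A² fixed by ∫|Ψ|² = 1, i.e. A² = (b^5/30)^(−1), substitute and integrate.
In terms of t = u/b (A² and the length scale cancel between numerator and denominator), P = [∫_{0}^{5/12} t^2·(1 - t)^2 dt] / [∫_{0}^{1} t^2·(1 - t)^2 dt].
Using ∫ t^2·(1 - t)^2 dt = t^3·(6·t^2 - 15·t + 10)/30, the numerator is ≈ 0.011554 and the denominator is 1/30.
This works out to P = 0.3466.

P ≈ 0.347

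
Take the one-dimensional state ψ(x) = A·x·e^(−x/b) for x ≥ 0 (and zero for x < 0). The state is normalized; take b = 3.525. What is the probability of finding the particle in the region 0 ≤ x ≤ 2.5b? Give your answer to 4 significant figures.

P ≈ 0.8753

P = ∫_{0}^{2.5b} |ψ(x)|² dx.
The normalization integral ∫|ψ|²dx over the whole domain equals b^3/4·A², and A² cancels in the ratio.
Let u = x/b; then A² and the length scale cancel, so P = ∫_{0}^{2.5} u^2·e^(-2·u) du ÷ ∫_{0}^{∞} u^2·e^(-2·u) du.
Using ∫ u^2·e^(-2·u) du = -(2·u^2 + 2·u + 1)·e^(-2·u)/4, the numerator is 1/4 - 37·e^(-5)/8 and the denominator is 1/4.
The result is P = 0.87535.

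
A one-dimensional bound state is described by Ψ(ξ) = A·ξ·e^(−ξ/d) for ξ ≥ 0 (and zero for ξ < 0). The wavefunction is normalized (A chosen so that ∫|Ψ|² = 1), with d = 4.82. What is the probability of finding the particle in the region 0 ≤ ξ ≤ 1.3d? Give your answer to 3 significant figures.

P = ∫_{0}^{1.3d} |Ψ(ξ)|² dξ.
The normalization integral ∫|Ψ|²dξ over the whole domain equals d^3/4·A², and A² cancels in the ratio.
Let u = ξ/d; then A² and the length scale cancel, so P = ∫_{0}^{1.3} u^2·e^(-2·u) du ÷ ∫_{0}^{∞} u^2·e^(-2·u) du.
With ∫ u^2·e^(-2·u) du = -(2·u^2 + 2·u + 1)·e^(-2·u)/4 + C, the region integral is 1/4 - 349·e^(-13/5)/200 and the full one is 1/4.
Taking the ratio, P = 0.4816.

P ≈ 0.482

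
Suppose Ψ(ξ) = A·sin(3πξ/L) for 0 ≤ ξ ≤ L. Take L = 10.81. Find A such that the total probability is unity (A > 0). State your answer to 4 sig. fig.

A ≈ 0.4301

Normalization requires ∫|Ψ|² dξ = 1, integrated from 0 to L.
The integral (without the A² prefactor) comes out to L/2.
Substituting L = 10.81 gives A² = 0.18501, so A = 0.43013.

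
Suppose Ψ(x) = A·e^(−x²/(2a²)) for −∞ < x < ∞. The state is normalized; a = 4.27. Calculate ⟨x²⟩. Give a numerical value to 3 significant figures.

The expectation value is the |Ψ|²-weighted average of x^2: ∫ x^2|Ψ|² dx.
Differentiating ∫e^(−αx²) dx = √(π/α) under α to get the higher moments, since the A² factors cancel between numerator and denominator, ⟨x²⟩ = a^2/2.
With a = 4.27, ⟨x^2⟩ = 9.116.

⟨x^2⟩ ≈ 9.12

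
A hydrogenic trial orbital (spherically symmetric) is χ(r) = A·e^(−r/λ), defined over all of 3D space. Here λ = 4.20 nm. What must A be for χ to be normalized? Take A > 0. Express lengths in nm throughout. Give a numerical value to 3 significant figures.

Require ∫ |χ|² 4πr² dr = 1 over the whole domain.
In 3D with spherical symmetry the volume element is 4πr² dr.
Recall ∫₀^∞ r^m e^(−r/β) dr = m!·β^(m+1), ∫|χ|² 4πr² dr = A²·(π·λ^3).
So A² = (π·λ^3)^(−1).
Plugging in λ = 4.20 yields A = 0.06555.

A ≈ 0.0655 nm^(-3/2)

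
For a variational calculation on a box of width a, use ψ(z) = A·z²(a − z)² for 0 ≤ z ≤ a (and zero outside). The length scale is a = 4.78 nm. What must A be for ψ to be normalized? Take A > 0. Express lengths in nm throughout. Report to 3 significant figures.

Normalization requires ∫|ψ|² dz = 1, integrated from 0 to a.
Expanding the polynomial and integrating term by term, the integral (without the A² prefactor) comes out to a^9/630.
So A² = (a^9/630)^(−1).
Plugging in a = 4.78 yields A = 0.02199.

A ≈ 0.0220 nm^(-9/2)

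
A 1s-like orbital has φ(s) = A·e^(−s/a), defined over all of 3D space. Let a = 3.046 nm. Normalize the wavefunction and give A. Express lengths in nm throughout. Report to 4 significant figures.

Normalization requires ∫|φ|² 4πs² ds = 1, integrated from 0 to ∞.
In 3D with spherical symmetry the volume element is 4πs² ds.
Using ∫₀^∞ sⁿ e^(−αs) ds = n!/αⁿ⁺¹, carrying out the integral gives A² · π·a^3.
So A² = (π·a^3)^(−1).
Plugging in a = 3.046 yields A = 0.10613.

A ≈ 0.1061 nm^(-3/2)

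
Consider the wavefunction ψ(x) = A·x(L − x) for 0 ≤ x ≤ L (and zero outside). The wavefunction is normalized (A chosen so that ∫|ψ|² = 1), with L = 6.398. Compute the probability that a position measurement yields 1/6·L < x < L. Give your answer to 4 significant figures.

The probability is P = ∫ |ψ|² dx over [1/6·L, L].
Since A² = 1/(L^5/30), this is the region integral divided by the full normalization integral.
Substituting u = x/L, A² and the length scale cancel in the ratio: P = ∫_{1/6}^{1} u^2·(1 - u)^2 du / ∫_{0}^{1} u^2·(1 - u)^2 du.
An antiderivative of u^2·(1 - u)^2 is u^3·(6·u^2 - 15·u + 10)/30; evaluating from 1/6 to 1 gives 125/3888, while the full integral is 1/30.
Evaluating gives P = 625/648.

P ≈ 0.9645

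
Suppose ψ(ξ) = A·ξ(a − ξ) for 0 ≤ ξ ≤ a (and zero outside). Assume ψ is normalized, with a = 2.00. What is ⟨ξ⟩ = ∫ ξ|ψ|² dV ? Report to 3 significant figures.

⟨ξ⟩ = ∫ ξ |ψ|² dξ over the full domain.
Expanding the polynomial and integrating term by term, evaluating both integrals, ⟨ξ⟩ = a/2.
With a = 2.00, ⟨ξ⟩ = 1.000.

⟨ξ⟩ ≈ 1.00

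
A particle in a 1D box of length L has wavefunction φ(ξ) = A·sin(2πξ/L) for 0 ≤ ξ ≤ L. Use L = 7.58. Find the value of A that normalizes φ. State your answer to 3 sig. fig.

A ≈ 0.514

The normalization condition is ∫|φ|² dξ = 1 from 0 to L.
Using sin²θ = (1 − cos 2θ)/2, ∫|φ|² dξ = A²·(L/2).
With L = 7.58: A² = 0.2639 and A = 0.5137.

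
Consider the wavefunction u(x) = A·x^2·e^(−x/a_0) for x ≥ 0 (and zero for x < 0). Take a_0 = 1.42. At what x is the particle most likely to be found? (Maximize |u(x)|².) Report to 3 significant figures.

Differentiate |u(x)|² with respect to x and set to zero.
Solving yields x = 2·a_0.
With a_0 = 1.42, the most probable position is 2.840.

x ≈ 2.84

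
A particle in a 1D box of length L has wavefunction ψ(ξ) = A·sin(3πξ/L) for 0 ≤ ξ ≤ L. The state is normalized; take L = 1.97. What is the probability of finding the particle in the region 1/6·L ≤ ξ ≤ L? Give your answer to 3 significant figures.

P ≈ 0.833

P = ∫_{1/6·L}^{L} |ψ(ξ)|² dξ.
The normalization integral ∫|ψ|²dξ over the whole domain equals L/2·A², and A² cancels in the ratio.
In terms of u = ξ/L (A² and the length scale cancel between numerator and denominator), P = [∫_{1/6}^{1} sin(3·π·u)^2 du] / [∫_{0}^{1} sin(3·π·u)^2 du].
With ∫ sin(3·π·u)^2 du = u/2 - sin(6·π·u)/(12·π) + C, the region integral is 5/12 and the full one is 1/2.
This works out to P = 5/6.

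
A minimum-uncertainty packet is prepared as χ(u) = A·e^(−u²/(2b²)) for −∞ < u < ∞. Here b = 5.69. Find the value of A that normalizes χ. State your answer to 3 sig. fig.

A ≈ 0.315

Require ∫ |χ|² du = 1 over the whole domain.
With ∫_{−∞}^{∞} u^(2m) e^(−αu²) du = (2m−1)!!·√π / (2^m α^(m+1/2)), ∫|χ|² du = A²·(√(π)·b).
Hence A² = 1/[√(π)·b].
Plugging in b = 5.69 yields A = 0.3149.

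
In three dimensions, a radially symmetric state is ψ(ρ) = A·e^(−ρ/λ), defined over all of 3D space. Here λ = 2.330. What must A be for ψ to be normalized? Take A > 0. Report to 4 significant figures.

Require ∫ |ψ|² 4πρ² dρ = 1 over the whole domain.
Using ∫₀^∞ ρⁿ e^(−αρ) dρ = n!/αⁿ⁺¹, ∫|ψ|² 4πρ² dρ = A²·(π·λ^3).
So A² = (π·λ^3)^(−1).
Plugging in λ = 2.330 yields A = 0.15863.

A ≈ 0.1586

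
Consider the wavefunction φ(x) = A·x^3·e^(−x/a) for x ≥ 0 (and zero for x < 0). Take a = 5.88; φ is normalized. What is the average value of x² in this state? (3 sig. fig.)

⟨x^2⟩ ≈ 484

The expectation value is the |φ|²-weighted average of x^2: ∫ x^2|φ|² dx.
Since the A² factors cancel between numerator and denominator, ⟨x²⟩ = 14·a^2.
With a = 5.88, ⟨x^2⟩ = 484.0.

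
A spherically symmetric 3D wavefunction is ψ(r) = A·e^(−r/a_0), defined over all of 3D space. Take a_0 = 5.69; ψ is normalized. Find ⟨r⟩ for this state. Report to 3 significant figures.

By definition ⟨r⟩ = ∫ r |ψ(r)|² 4πr² dr.
Since the A² factors cancel between numerator and denominator, ⟨r⟩ = 3·a_0/2.
Putting a_0 = 5.69 gives 8.535.

⟨r⟩ ≈ 8.54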